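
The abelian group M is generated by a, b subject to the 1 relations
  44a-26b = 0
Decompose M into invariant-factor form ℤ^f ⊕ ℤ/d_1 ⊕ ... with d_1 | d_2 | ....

rank_ℚ(R)=1; free=2−1=1
SNF(R) diag = [2] → torsion [2]

Answer: M ≅ ℤ^1 ⊕ ℤ/2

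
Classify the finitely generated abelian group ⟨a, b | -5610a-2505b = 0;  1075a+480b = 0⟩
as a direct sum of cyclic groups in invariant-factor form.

rank_ℚ(R)=2; free=2−2=0
SNF(R) diag = [5, 15] → torsion [5, 15]

Answer: M ≅ ℤ/5 ⊕ ℤ/15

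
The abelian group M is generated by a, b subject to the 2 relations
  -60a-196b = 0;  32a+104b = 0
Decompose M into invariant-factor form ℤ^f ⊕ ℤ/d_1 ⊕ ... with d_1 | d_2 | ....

Answer: M ≅ ℤ/4 ⊕ ℤ/8

Derivation:
rank_ℚ(R)=2; free=2−2=0
SNF(R) diag = [4, 8] → torsion [4, 8]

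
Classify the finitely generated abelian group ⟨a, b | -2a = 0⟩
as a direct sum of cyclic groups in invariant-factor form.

rank_ℚ(R)=1; free=2−1=1
SNF(R) diag = [2] → torsion [2]

Answer: M ≅ ℤ^1 ⊕ ℤ/2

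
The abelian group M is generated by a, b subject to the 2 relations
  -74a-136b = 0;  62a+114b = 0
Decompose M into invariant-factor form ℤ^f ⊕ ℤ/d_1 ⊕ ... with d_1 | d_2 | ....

Answer: M ≅ ℤ/2 ⊕ ℤ/2

Derivation:
rank_ℚ(R)=2; free=2−2=0
SNF(R) diag = [2, 2] → torsion [2, 2]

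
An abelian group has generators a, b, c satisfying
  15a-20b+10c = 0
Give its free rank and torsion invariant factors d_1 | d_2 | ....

rank_ℚ(R)=1; free=3−1=2
SNF(R) diag = [5] → torsion [5]

Answer: M ≅ ℤ^2 ⊕ ℤ/5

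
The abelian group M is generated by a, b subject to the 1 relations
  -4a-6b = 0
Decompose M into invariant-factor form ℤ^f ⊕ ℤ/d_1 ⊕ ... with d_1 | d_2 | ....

Answer: M ≅ ℤ^1 ⊕ ℤ/2

Derivation:
rank_ℚ(R)=1; free=2−1=1
SNF(R) diag = [2] → torsion [2]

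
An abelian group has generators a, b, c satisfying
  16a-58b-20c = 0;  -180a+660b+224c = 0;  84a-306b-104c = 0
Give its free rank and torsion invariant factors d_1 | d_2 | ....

rank_ℚ(R)=3; free=3−3=0
SNF(R) diag = [2, 4, 12] → torsion [2, 4, 12]

Answer: M ≅ ℤ/2 ⊕ ℤ/4 ⊕ ℤ/12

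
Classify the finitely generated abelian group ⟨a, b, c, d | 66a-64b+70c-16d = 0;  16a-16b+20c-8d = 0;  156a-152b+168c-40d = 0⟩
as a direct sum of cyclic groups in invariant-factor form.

rank_ℚ(R)=3; free=4−3=1
SNF(R) diag = [2, 4, 8] → torsion [2, 4, 8]

Answer: M ≅ ℤ^1 ⊕ ℤ/2 ⊕ ℤ/4 ⊕ ℤ/8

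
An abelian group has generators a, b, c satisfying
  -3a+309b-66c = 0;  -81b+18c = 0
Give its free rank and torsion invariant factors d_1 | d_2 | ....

rank_ℚ(R)=2; free=3−2=1
SNF(R) diag = [3, 9] → torsion [3, 9]

Answer: M ≅ ℤ^1 ⊕ ℤ/3 ⊕ ℤ/9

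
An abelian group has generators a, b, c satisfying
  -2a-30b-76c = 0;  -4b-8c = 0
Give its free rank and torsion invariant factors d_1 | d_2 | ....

rank_ℚ(R)=2; free=3−2=1
SNF(R) diag = [2, 4] → torsion [2, 4]

Answer: M ≅ ℤ^1 ⊕ ℤ/2 ⊕ ℤ/4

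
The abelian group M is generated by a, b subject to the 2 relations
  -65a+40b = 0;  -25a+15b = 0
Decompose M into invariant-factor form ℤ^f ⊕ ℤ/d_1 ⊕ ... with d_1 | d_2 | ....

Answer: M ≅ ℤ/5 ⊕ ℤ/5

Derivation:
rank_ℚ(R)=2; free=2−2=0
SNF(R) diag = [5, 5] → torsion [5, 5]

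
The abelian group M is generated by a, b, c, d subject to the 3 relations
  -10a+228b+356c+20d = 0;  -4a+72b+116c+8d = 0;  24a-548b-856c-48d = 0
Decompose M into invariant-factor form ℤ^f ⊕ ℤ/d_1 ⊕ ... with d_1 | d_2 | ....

Answer: M ≅ ℤ^1 ⊕ ℤ/2 ⊕ ℤ/4 ⊕ ℤ/12

Derivation:
rank_ℚ(R)=3; free=4−3=1
SNF(R) diag = [2, 4, 12] → torsion [2, 4, 12]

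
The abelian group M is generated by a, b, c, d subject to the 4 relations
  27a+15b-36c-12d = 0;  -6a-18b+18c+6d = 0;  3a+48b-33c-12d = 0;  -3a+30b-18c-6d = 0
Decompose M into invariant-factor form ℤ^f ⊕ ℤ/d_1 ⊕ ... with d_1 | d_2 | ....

rank_ℚ(R)=4; free=4−4=0
SNF(R) diag = [3, 3, 3, 6] → torsion [3, 3, 3, 6]

Answer: M ≅ ℤ/3 ⊕ ℤ/3 ⊕ ℤ/3 ⊕ ℤ/6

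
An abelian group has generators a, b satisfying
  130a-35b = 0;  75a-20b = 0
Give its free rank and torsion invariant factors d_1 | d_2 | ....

rank_ℚ(R)=2; free=2−2=0
SNF(R) diag = [5, 5] → torsion [5, 5]

Answer: M ≅ ℤ/5 ⊕ ℤ/5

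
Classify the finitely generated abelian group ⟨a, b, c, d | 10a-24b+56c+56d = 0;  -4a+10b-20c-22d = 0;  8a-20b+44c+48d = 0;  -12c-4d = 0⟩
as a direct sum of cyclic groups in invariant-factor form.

Answer: M ≅ ℤ/2 ⊕ ℤ/2 ⊕ ℤ/4 ⊕ ℤ/8

Derivation:
rank_ℚ(R)=4; free=4−4=0
SNF(R) diag = [2, 2, 4, 8] → torsion [2, 2, 4, 8]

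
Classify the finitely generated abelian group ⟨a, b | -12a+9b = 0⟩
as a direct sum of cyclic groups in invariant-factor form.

rank_ℚ(R)=1; free=2−1=1
SNF(R) diag = [3] → torsion [3]

Answer: M ≅ ℤ^1 ⊕ ℤ/3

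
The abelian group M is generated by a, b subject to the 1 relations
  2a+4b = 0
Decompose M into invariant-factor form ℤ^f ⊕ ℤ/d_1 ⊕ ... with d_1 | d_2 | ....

rank_ℚ(R)=1; free=2−1=1
SNF(R) diag = [2] → torsion [2]

Answer: M ≅ ℤ^1 ⊕ ℤ/2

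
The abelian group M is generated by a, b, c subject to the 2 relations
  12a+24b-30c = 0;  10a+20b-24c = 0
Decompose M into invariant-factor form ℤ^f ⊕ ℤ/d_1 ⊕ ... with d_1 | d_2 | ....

Answer: M ≅ ℤ^1 ⊕ ℤ/2 ⊕ ℤ/6

Derivation:
rank_ℚ(R)=2; free=3−2=1
SNF(R) diag = [2, 6] → torsion [2, 6]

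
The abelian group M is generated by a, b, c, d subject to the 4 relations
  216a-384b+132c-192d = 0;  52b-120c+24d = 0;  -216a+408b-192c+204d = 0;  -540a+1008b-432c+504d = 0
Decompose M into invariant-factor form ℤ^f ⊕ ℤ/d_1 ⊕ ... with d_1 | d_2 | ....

Answer: M ≅ ℤ/4 ⊕ ℤ/12 ⊕ ℤ/36 ⊕ ℤ/108

Derivation:
rank_ℚ(R)=4; free=4−4=0
SNF(R) diag = [4, 12, 36, 108] → torsion [4, 12, 36, 108]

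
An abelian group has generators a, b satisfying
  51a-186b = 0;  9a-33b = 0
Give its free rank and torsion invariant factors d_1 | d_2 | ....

Answer: M ≅ ℤ/3 ⊕ ℤ/3

Derivation:
rank_ℚ(R)=2; free=2−2=0
SNF(R) diag = [3, 3] → torsion [3, 3]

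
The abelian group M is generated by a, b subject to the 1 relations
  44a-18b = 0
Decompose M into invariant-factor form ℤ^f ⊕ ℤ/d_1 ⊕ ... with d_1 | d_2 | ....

rank_ℚ(R)=1; free=2−1=1
SNF(R) diag = [2] → torsion [2]

Answer: M ≅ ℤ^1 ⊕ ℤ/2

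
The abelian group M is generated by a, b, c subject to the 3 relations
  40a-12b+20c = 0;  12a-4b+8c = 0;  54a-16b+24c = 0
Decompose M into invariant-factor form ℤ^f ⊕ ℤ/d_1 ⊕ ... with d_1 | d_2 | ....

Answer: M ≅ ℤ/2 ⊕ ℤ/4 ⊕ ℤ/4

Derivation:
rank_ℚ(R)=3; free=3−3=0
SNF(R) diag = [2, 4, 4] → torsion [2, 4, 4]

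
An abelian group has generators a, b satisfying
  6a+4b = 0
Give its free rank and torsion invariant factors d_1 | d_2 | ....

Answer: M ≅ ℤ^1 ⊕ ℤ/2

Derivation:
rank_ℚ(R)=1; free=2−1=1
SNF(R) diag = [2] → torsion [2]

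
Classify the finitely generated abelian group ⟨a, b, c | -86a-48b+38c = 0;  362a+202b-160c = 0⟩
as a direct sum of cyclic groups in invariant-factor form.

Answer: M ≅ ℤ^1 ⊕ ℤ/2 ⊕ ℤ/2

Derivation:
rank_ℚ(R)=2; free=3−2=1
SNF(R) diag = [2, 2] → torsion [2, 2]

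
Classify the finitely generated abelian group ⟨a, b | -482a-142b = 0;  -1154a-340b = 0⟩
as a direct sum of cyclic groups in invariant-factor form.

rank_ℚ(R)=2; free=2−2=0
SNF(R) diag = [2, 6] → torsion [2, 6]

Answer: M ≅ ℤ/2 ⊕ ℤ/6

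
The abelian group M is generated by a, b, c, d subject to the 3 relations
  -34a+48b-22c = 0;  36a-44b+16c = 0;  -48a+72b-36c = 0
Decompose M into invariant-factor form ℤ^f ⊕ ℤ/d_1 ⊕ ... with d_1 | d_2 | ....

Answer: M ≅ ℤ^1 ⊕ ℤ/2 ⊕ ℤ/4 ⊕ ℤ/12

Derivation:
rank_ℚ(R)=3; free=4−3=1
SNF(R) diag = [2, 4, 12] → torsion [2, 4, 12]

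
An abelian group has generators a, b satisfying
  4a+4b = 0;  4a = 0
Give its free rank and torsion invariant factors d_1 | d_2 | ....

Answer: M ≅ ℤ/4 ⊕ ℤ/4

Derivation:
rank_ℚ(R)=2; free=2−2=0
SNF(R) diag = [4, 4] → torsion [4, 4]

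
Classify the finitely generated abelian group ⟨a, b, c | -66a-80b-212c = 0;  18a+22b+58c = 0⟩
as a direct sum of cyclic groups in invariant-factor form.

Answer: M ≅ ℤ^1 ⊕ ℤ/2 ⊕ ℤ/6

Derivation:
rank_ℚ(R)=2; free=3−2=1
SNF(R) diag = [2, 6] → torsion [2, 6]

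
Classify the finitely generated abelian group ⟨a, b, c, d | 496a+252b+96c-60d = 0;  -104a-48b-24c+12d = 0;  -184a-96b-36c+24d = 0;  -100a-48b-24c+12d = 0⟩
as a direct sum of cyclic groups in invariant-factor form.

Answer: M ≅ ℤ/4 ⊕ ℤ/12 ⊕ ℤ/12 ⊕ ℤ/12

Derivation:
rank_ℚ(R)=4; free=4−4=0
SNF(R) diag = [4, 12, 12, 12] → torsion [4, 12, 12, 12]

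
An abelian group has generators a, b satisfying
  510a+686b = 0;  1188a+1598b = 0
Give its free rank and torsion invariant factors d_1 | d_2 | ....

Answer: M ≅ ℤ/2 ⊕ ℤ/6

Derivation:
rank_ℚ(R)=2; free=2−2=0
SNF(R) diag = [2, 6] → torsion [2, 6]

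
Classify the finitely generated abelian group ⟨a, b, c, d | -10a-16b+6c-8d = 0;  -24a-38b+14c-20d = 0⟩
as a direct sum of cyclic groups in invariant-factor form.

rank_ℚ(R)=2; free=4−2=2
SNF(R) diag = [2, 2] → torsion [2, 2]

Answer: M ≅ ℤ^2 ⊕ ℤ/2 ⊕ ℤ/2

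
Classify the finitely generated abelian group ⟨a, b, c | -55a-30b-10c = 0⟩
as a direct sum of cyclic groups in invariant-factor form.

rank_ℚ(R)=1; free=3−1=2
SNF(R) diag = [5] → torsion [5]

Answer: M ≅ ℤ^2 ⊕ ℤ/5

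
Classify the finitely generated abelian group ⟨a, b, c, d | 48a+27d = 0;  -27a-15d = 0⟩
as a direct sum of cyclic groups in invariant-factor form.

rank_ℚ(R)=2; free=4−2=2
SNF(R) diag = [3, 3] → torsion [3, 3]

Answer: M ≅ ℤ^2 ⊕ ℤ/3 ⊕ ℤ/3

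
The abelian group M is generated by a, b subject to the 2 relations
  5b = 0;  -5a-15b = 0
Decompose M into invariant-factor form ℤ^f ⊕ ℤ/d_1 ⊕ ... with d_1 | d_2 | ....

rank_ℚ(R)=2; free=2−2=0
SNF(R) diag = [5, 5] → torsion [5, 5]

Answer: M ≅ ℤ/5 ⊕ ℤ/5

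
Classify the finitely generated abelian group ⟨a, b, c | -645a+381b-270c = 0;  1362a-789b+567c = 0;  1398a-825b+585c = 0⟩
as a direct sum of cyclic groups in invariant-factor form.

rank_ℚ(R)=3; free=3−3=0
SNF(R) diag = [3, 9, 18] → torsion [3, 9, 18]

Answer: M ≅ ℤ/3 ⊕ ℤ/9 ⊕ ℤ/18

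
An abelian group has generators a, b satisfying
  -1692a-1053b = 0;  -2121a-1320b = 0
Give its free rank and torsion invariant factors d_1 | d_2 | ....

rank_ℚ(R)=2; free=2−2=0
SNF(R) diag = [3, 9] → torsion [3, 9]

Answer: M ≅ ℤ/3 ⊕ ℤ/9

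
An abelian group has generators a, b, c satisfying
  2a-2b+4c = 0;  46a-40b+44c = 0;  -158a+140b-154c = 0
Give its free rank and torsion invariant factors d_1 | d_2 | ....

rank_ℚ(R)=3; free=3−3=0
SNF(R) diag = [2, 6, 18] → torsion [2, 6, 18]

Answer: M ≅ ℤ/2 ⊕ ℤ/6 ⊕ ℤ/18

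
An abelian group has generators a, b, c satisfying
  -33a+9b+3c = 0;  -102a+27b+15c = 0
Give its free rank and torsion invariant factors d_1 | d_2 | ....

rank_ℚ(R)=2; free=3−2=1
SNF(R) diag = [3, 9] → torsion [3, 9]

Answer: M ≅ ℤ^1 ⊕ ℤ/3 ⊕ ℤ/9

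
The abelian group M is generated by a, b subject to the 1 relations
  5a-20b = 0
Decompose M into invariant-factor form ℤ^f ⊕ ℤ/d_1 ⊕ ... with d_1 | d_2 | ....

rank_ℚ(R)=1; free=2−1=1
SNF(R) diag = [5] → torsion [5]

Answer: M ≅ ℤ^1 ⊕ ℤ/5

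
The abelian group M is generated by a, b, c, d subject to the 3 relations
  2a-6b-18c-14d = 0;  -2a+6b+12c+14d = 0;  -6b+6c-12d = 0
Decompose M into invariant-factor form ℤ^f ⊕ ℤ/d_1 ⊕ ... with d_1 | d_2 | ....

rank_ℚ(R)=3; free=4−3=1
SNF(R) diag = [2, 6, 6] → torsion [2, 6, 6]

Answer: M ≅ ℤ^1 ⊕ ℤ/2 ⊕ ℤ/6 ⊕ ℤ/6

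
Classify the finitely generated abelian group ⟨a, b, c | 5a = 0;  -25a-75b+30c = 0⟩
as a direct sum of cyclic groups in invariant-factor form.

Answer: M ≅ ℤ^1 ⊕ ℤ/5 ⊕ ℤ/15

Derivation:
rank_ℚ(R)=2; free=3−2=1
SNF(R) diag = [5, 15] → torsion [5, 15]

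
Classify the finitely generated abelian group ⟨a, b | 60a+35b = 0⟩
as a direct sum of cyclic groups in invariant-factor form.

Answer: M ≅ ℤ^1 ⊕ ℤ/5

Derivation:
rank_ℚ(R)=1; free=2−1=1
SNF(R) diag = [5] → torsion [5]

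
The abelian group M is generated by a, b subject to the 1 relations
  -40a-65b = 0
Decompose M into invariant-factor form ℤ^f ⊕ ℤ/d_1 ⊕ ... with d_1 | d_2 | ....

rank_ℚ(R)=1; free=2−1=1
SNF(R) diag = [5] → torsion [5]

Answer: M ≅ ℤ^1 ⊕ ℤ/5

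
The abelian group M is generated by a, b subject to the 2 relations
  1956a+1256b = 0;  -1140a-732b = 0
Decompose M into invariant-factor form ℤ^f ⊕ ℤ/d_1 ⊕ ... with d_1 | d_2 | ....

rank_ℚ(R)=2; free=2−2=0
SNF(R) diag = [4, 12] → torsion [4, 12]

Answer: M ≅ ℤ/4 ⊕ ℤ/12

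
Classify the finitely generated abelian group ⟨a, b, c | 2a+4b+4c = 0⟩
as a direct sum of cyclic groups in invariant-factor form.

Answer: M ≅ ℤ^2 ⊕ ℤ/2

Derivation:
rank_ℚ(R)=1; free=3−1=2
SNF(R) diag = [2] → torsion [2]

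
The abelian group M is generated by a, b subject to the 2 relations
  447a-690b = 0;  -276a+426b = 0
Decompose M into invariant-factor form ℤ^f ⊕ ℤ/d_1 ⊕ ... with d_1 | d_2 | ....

Answer: M ≅ ℤ/3 ⊕ ℤ/6

Derivation:
rank_ℚ(R)=2; free=2−2=0
SNF(R) diag = [3, 6] → torsion [3, 6]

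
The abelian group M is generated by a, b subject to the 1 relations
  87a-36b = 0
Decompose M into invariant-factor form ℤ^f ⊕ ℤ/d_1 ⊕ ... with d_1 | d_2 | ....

rank_ℚ(R)=1; free=2−1=1
SNF(R) diag = [3] → torsion [3]

Answer: M ≅ ℤ^1 ⊕ ℤ/3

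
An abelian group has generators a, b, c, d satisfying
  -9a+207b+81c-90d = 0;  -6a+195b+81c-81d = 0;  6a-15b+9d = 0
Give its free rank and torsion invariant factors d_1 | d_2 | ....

Answer: M ≅ ℤ^1 ⊕ ℤ/3 ⊕ ℤ/9 ⊕ ℤ/27

Derivation:
rank_ℚ(R)=3; free=4−3=1
SNF(R) diag = [3, 9, 27] → torsion [3, 9, 27]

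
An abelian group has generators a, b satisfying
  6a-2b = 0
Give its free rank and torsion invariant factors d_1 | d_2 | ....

rank_ℚ(R)=1; free=2−1=1
SNF(R) diag = [2] → torsion [2]

Answer: M ≅ ℤ^1 ⊕ ℤ/2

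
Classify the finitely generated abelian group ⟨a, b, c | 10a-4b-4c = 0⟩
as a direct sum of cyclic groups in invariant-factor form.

Answer: M ≅ ℤ^2 ⊕ ℤ/2

Derivation:
rank_ℚ(R)=1; free=3−1=2
SNF(R) diag = [2] → torsion [2]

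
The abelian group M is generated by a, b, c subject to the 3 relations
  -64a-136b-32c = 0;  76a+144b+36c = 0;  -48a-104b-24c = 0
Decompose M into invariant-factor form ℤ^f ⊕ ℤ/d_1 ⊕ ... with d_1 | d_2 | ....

rank_ℚ(R)=3; free=3−3=0
SNF(R) diag = [4, 8, 8] → torsion [4, 8, 8]

Answer: M ≅ ℤ/4 ⊕ ℤ/8 ⊕ ℤ/8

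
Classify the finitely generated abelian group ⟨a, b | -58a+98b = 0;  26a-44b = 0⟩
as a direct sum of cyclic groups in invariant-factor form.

rank_ℚ(R)=2; free=2−2=0
SNF(R) diag = [2, 2] → torsion [2, 2]

Answer: M ≅ ℤ/2 ⊕ ℤ/2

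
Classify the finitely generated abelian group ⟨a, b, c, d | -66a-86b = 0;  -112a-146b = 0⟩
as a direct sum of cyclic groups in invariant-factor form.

Answer: M ≅ ℤ^2 ⊕ ℤ/2 ⊕ ℤ/2

Derivation:
rank_ℚ(R)=2; free=4−2=2
SNF(R) diag = [2, 2] → torsion [2, 2]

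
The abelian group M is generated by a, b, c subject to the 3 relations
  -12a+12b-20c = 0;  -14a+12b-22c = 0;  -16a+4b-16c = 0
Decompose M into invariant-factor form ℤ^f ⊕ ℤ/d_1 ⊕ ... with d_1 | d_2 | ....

Answer: M ≅ ℤ/2 ⊕ ℤ/4 ⊕ ℤ/8

Derivation:
rank_ℚ(R)=3; free=3−3=0
SNF(R) diag = [2, 4, 8] → torsion [2, 4, 8]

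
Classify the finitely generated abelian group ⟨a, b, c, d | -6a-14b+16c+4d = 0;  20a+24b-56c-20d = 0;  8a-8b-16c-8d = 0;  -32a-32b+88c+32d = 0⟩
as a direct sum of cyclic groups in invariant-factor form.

Answer: M ≅ ℤ/2 ⊕ ℤ/4 ⊕ ℤ/8 ⊕ ℤ/8

Derivation:
rank_ℚ(R)=4; free=4−4=0
SNF(R) diag = [2, 4, 8, 8] → torsion [2, 4, 8, 8]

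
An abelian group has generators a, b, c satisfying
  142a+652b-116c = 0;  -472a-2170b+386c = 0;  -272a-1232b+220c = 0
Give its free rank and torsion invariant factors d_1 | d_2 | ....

Answer: M ≅ ℤ/2 ⊕ ℤ/6 ⊕ ℤ/12

Derivation:
rank_ℚ(R)=3; free=3−3=0
SNF(R) diag = [2, 6, 12] → torsion [2, 6, 12]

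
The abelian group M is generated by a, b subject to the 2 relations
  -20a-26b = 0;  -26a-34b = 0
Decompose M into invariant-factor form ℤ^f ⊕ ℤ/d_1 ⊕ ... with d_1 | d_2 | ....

Answer: M ≅ ℤ/2 ⊕ ℤ/2

Derivation:
rank_ℚ(R)=2; free=2−2=0
SNF(R) diag = [2, 2] → torsion [2, 2]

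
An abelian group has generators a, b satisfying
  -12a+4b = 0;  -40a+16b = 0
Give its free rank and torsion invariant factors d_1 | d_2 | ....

rank_ℚ(R)=2; free=2−2=0
SNF(R) diag = [4, 8] → torsion [4, 8]

Answer: M ≅ ℤ/4 ⊕ ℤ/8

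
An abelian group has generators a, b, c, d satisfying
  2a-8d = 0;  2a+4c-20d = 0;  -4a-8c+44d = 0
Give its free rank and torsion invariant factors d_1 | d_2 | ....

rank_ℚ(R)=3; free=4−3=1
SNF(R) diag = [2, 4, 4] → torsion [2, 4, 4]

Answer: M ≅ ℤ^1 ⊕ ℤ/2 ⊕ ℤ/4 ⊕ ℤ/4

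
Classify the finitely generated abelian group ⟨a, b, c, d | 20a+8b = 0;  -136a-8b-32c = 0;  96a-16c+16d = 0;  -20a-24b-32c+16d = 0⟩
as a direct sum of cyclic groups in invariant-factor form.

Answer: M ≅ ℤ/4 ⊕ ℤ/8 ⊕ ℤ/16 ⊕ ℤ/16

Derivation:
rank_ℚ(R)=4; free=4−4=0
SNF(R) diag = [4, 8, 16, 16] → torsion [4, 8, 16, 16]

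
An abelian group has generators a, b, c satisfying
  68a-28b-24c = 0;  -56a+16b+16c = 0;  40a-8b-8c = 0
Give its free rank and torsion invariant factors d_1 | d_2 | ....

Answer: M ≅ ℤ/4 ⊕ ℤ/8 ⊕ ℤ/24

Derivation:
rank_ℚ(R)=3; free=3−3=0
SNF(R) diag = [4, 8, 24] → torsion [4, 8, 24]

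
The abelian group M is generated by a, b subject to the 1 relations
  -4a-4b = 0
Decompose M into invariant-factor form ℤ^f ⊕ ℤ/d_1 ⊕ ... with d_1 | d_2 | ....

rank_ℚ(R)=1; free=2−1=1
SNF(R) diag = [4] → torsion [4]

Answer: M ≅ ℤ^1 ⊕ ℤ/4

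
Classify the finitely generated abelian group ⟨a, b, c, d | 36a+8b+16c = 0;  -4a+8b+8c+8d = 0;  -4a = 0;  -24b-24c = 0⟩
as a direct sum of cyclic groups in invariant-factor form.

rank_ℚ(R)=4; free=4−4=0
SNF(R) diag = [4, 8, 8, 24] → torsion [4, 8, 8, 24]

Answer: M ≅ ℤ/4 ⊕ ℤ/8 ⊕ ℤ/8 ⊕ ℤ/24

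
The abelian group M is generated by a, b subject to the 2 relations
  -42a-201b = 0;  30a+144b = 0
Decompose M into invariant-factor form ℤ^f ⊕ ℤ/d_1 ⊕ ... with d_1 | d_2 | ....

rank_ℚ(R)=2; free=2−2=0
SNF(R) diag = [3, 6] → torsion [3, 6]

Answer: M ≅ ℤ/3 ⊕ ℤ/6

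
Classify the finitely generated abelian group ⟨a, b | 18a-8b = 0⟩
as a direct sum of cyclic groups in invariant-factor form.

Answer: M ≅ ℤ^1 ⊕ ℤ/2

Derivation:
rank_ℚ(R)=1; free=2−1=1
SNF(R) diag = [2] → torsion [2]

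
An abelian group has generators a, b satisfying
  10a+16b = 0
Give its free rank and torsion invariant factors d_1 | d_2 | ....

Answer: M ≅ ℤ^1 ⊕ ℤ/2

Derivation:
rank_ℚ(R)=1; free=2−1=1
SNF(R) diag = [2] → torsion [2]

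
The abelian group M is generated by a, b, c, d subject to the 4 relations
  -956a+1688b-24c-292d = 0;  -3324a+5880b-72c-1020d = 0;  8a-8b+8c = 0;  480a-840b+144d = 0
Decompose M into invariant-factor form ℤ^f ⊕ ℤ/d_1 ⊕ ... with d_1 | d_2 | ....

rank_ℚ(R)=4; free=4−4=0
SNF(R) diag = [4, 8, 24, 72] → torsion [4, 8, 24, 72]

Answer: M ≅ ℤ/4 ⊕ ℤ/8 ⊕ ℤ/24 ⊕ ℤ/72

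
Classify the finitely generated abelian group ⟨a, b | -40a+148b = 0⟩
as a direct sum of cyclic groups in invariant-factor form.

Answer: M ≅ ℤ^1 ⊕ ℤ/4

Derivation:
rank_ℚ(R)=1; free=2−1=1
SNF(R) diag = [4] → torsion [4]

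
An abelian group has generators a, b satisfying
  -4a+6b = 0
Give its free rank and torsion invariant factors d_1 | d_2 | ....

rank_ℚ(R)=1; free=2−1=1
SNF(R) diag = [2] → torsion [2]

Answer: M ≅ ℤ^1 ⊕ ℤ/2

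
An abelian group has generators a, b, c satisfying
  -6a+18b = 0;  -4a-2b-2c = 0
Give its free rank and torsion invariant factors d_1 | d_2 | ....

Answer: M ≅ ℤ^1 ⊕ ℤ/2 ⊕ ℤ/6

Derivation:
rank_ℚ(R)=2; free=3−2=1
SNF(R) diag = [2, 6] → torsion [2, 6]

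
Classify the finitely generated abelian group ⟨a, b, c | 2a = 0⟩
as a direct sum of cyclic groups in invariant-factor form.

rank_ℚ(R)=1; free=3−1=2
SNF(R) diag = [2] → torsion [2]

Answer: M ≅ ℤ^2 ⊕ ℤ/2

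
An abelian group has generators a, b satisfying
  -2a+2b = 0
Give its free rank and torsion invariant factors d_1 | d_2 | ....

rank_ℚ(R)=1; free=2−1=1
SNF(R) diag = [2] → torsion [2]

Answer: M ≅ ℤ^1 ⊕ ℤ/2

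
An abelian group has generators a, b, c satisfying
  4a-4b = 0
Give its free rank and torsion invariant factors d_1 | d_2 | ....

Answer: M ≅ ℤ^2 ⊕ ℤ/4

Derivation:
rank_ℚ(R)=1; free=3−1=2
SNF(R) diag = [4] → torsion [4]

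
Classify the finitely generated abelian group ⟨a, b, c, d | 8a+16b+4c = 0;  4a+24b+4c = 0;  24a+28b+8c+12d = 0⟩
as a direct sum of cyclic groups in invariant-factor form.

Answer: M ≅ ℤ^1 ⊕ ℤ/4 ⊕ ℤ/4 ⊕ ℤ/12

Derivation:
rank_ℚ(R)=3; free=4−3=1
SNF(R) diag = [4, 4, 12] → torsion [4, 4, 12]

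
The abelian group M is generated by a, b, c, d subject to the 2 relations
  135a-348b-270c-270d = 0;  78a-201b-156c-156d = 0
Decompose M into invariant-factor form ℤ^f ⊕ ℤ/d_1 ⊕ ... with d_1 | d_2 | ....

rank_ℚ(R)=2; free=4−2=2
SNF(R) diag = [3, 3] → torsion [3, 3]

Answer: M ≅ ℤ^2 ⊕ ℤ/3 ⊕ ℤ/3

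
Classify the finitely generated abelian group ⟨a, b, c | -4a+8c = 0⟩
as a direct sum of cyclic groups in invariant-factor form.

Answer: M ≅ ℤ^2 ⊕ ℤ/4

Derivation:
rank_ℚ(R)=1; free=3−1=2
SNF(R) diag = [4] → torsion [4]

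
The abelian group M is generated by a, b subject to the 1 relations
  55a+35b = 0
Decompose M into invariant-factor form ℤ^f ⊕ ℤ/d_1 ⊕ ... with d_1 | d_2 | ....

rank_ℚ(R)=1; free=2−1=1
SNF(R) diag = [5] → torsion [5]

Answer: M ≅ ℤ^1 ⊕ ℤ/5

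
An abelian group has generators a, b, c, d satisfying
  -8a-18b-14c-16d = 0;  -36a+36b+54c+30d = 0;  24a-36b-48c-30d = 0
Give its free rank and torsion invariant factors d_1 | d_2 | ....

rank_ℚ(R)=3; free=4−3=1
SNF(R) diag = [2, 6, 18] → torsion [2, 6, 18]

Answer: M ≅ ℤ^1 ⊕ ℤ/2 ⊕ ℤ/6 ⊕ ℤ/18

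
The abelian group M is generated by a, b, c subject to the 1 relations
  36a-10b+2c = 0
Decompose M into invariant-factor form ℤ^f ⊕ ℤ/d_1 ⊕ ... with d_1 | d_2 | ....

rank_ℚ(R)=1; free=3−1=2
SNF(R) diag = [2] → torsion [2]

Answer: M ≅ ℤ^2 ⊕ ℤ/2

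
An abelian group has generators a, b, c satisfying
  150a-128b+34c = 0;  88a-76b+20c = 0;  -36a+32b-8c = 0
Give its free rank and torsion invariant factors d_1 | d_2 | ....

Answer: M ≅ ℤ/2 ⊕ ℤ/4 ⊕ ℤ/4

Derivation:
rank_ℚ(R)=3; free=3−3=0
SNF(R) diag = [2, 4, 4] → torsion [2, 4, 4]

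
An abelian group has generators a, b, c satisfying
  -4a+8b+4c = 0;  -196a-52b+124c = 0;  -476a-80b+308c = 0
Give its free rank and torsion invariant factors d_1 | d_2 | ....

rank_ℚ(R)=3; free=3−3=0
SNF(R) diag = [4, 12, 24] → torsion [4, 12, 24]

Answer: M ≅ ℤ/4 ⊕ ℤ/12 ⊕ ℤ/24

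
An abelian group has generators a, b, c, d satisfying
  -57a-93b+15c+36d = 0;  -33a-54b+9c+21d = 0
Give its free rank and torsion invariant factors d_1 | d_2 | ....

Answer: M ≅ ℤ^2 ⊕ ℤ/3 ⊕ ℤ/3

Derivation:
rank_ℚ(R)=2; free=4−2=2
SNF(R) diag = [3, 3] → torsion [3, 3]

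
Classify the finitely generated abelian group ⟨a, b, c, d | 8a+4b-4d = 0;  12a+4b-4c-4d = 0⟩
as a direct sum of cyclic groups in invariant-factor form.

rank_ℚ(R)=2; free=4−2=2
SNF(R) diag = [4, 4] → torsion [4, 4]

Answer: M ≅ ℤ^2 ⊕ ℤ/4 ⊕ ℤ/4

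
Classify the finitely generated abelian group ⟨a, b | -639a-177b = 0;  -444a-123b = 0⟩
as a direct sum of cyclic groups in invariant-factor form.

Answer: M ≅ ℤ/3 ⊕ ℤ/3

Derivation:
rank_ℚ(R)=2; free=2−2=0
SNF(R) diag = [3, 3] → torsion [3, 3]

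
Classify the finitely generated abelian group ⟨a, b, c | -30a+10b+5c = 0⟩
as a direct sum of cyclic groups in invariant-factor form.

Answer: M ≅ ℤ^2 ⊕ ℤ/5

Derivation:
rank_ℚ(R)=1; free=3−1=2
SNF(R) diag = [5] → torsion [5]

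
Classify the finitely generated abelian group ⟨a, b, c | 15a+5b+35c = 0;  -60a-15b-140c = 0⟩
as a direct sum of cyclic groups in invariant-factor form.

rank_ℚ(R)=2; free=3−2=1
SNF(R) diag = [5, 5] → torsion [5, 5]

Answer: M ≅ ℤ^1 ⊕ ℤ/5 ⊕ ℤ/5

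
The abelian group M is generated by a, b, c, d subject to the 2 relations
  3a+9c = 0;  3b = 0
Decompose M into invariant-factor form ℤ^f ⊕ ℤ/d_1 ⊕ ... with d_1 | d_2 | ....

rank_ℚ(R)=2; free=4−2=2
SNF(R) diag = [3, 3] → torsion [3, 3]

Answer: M ≅ ℤ^2 ⊕ ℤ/3 ⊕ ℤ/3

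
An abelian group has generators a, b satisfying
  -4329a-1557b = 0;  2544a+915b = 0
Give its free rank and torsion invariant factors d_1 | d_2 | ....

Answer: M ≅ ℤ/3 ⊕ ℤ/9

Derivation:
rank_ℚ(R)=2; free=2−2=0
SNF(R) diag = [3, 9] → torsion [3, 9]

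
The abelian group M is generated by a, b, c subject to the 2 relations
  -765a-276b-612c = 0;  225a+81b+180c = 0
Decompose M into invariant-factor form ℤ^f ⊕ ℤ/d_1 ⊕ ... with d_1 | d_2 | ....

rank_ℚ(R)=2; free=3−2=1
SNF(R) diag = [3, 9] → torsion [3, 9]

Answer: M ≅ ℤ^1 ⊕ ℤ/3 ⊕ ℤ/9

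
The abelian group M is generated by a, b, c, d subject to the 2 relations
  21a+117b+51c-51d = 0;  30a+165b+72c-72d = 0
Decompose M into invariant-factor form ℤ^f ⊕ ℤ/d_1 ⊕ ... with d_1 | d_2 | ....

rank_ℚ(R)=2; free=4−2=2
SNF(R) diag = [3, 3] → torsion [3, 3]

Answer: M ≅ ℤ^2 ⊕ ℤ/3 ⊕ ℤ/3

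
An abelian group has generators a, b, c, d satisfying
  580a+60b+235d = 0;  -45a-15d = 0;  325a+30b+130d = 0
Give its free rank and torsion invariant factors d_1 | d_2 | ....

Answer: M ≅ ℤ^1 ⊕ ℤ/5 ⊕ ℤ/15 ⊕ ℤ/30

Derivation:
rank_ℚ(R)=3; free=4−3=1
SNF(R) diag = [5, 15, 30] → torsion [5, 15, 30]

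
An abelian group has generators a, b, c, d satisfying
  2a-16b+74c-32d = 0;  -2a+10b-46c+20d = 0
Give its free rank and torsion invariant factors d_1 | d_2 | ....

rank_ℚ(R)=2; free=4−2=2
SNF(R) diag = [2, 2] → torsion [2, 2]

Answer: M ≅ ℤ^2 ⊕ ℤ/2 ⊕ ℤ/2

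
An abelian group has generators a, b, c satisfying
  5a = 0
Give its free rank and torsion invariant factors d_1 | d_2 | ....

rank_ℚ(R)=1; free=3−1=2
SNF(R) diag = [5] → torsion [5]

Answer: M ≅ ℤ^2 ⊕ ℤ/5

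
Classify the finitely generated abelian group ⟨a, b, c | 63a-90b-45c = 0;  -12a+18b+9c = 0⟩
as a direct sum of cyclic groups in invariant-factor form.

rank_ℚ(R)=2; free=3−2=1
SNF(R) diag = [3, 9] → torsion [3, 9]

Answer: M ≅ ℤ^1 ⊕ ℤ/3 ⊕ ℤ/9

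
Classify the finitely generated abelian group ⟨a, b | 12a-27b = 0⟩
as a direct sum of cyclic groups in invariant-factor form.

rank_ℚ(R)=1; free=2−1=1
SNF(R) diag = [3] → torsion [3]

Answer: M ≅ ℤ^1 ⊕ ℤ/3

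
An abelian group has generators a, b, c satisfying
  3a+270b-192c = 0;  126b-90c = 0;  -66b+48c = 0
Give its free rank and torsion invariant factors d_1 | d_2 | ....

Answer: M ≅ ℤ/3 ⊕ ℤ/6 ⊕ ℤ/18

Derivation:
rank_ℚ(R)=3; free=3−3=0
SNF(R) diag = [3, 6, 18] → torsion [3, 6, 18]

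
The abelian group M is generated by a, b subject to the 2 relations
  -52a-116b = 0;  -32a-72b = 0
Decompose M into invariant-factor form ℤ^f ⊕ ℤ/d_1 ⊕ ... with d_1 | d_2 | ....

Answer: M ≅ ℤ/4 ⊕ ℤ/8

Derivation:
rank_ℚ(R)=2; free=2−2=0
SNF(R) diag = [4, 8] → torsion [4, 8]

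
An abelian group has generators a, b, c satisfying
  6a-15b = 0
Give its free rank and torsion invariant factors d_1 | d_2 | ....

rank_ℚ(R)=1; free=3−1=2
SNF(R) diag = [3] → torsion [3]

Answer: M ≅ ℤ^2 ⊕ ℤ/3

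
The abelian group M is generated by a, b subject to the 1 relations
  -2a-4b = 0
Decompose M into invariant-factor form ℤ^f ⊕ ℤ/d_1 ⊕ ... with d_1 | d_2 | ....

rank_ℚ(R)=1; free=2−1=1
SNF(R) diag = [2] → torsion [2]

Answer: M ≅ ℤ^1 ⊕ ℤ/2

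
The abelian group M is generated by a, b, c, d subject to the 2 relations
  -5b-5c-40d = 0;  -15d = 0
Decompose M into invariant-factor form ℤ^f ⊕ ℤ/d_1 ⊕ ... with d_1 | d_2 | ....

Answer: M ≅ ℤ^2 ⊕ ℤ/5 ⊕ ℤ/15

Derivation:
rank_ℚ(R)=2; free=4−2=2
SNF(R) diag = [5, 15] → torsion [5, 15]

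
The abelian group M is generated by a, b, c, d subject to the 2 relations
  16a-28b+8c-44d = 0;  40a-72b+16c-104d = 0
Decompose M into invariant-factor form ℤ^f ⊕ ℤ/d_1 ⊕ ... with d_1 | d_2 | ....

rank_ℚ(R)=2; free=4−2=2
SNF(R) diag = [4, 8] → torsion [4, 8]

Answer: M ≅ ℤ^2 ⊕ ℤ/4 ⊕ ℤ/8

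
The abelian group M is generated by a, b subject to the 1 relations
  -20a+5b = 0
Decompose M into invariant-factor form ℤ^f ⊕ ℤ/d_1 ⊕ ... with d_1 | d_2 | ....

Answer: M ≅ ℤ^1 ⊕ ℤ/5

Derivation:
rank_ℚ(R)=1; free=2−1=1
SNF(R) diag = [5] → torsion [5]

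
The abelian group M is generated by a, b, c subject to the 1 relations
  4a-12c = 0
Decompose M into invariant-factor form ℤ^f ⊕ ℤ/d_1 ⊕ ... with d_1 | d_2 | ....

rank_ℚ(R)=1; free=3−1=2
SNF(R) diag = [4] → torsion [4]

Answer: M ≅ ℤ^2 ⊕ ℤ/4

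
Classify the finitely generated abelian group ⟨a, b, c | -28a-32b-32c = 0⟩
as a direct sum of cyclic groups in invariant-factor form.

Answer: M ≅ ℤ^2 ⊕ ℤ/4

Derivation:
rank_ℚ(R)=1; free=3−1=2
SNF(R) diag = [4] → torsion [4]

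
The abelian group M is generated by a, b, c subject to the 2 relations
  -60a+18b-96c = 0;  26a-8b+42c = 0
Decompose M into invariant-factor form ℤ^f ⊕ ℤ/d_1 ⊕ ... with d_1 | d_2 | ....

rank_ℚ(R)=2; free=3−2=1
SNF(R) diag = [2, 6] → torsion [2, 6]

Answer: M ≅ ℤ^1 ⊕ ℤ/2 ⊕ ℤ/6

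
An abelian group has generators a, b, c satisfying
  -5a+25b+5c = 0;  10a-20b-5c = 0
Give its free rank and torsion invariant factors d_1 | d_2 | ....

Answer: M ≅ ℤ^1 ⊕ ℤ/5 ⊕ ℤ/5

Derivation:
rank_ℚ(R)=2; free=3−2=1
SNF(R) diag = [5, 5] → torsion [5, 5]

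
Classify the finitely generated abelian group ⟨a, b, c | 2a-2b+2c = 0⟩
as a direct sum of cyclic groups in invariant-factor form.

Answer: M ≅ ℤ^2 ⊕ ℤ/2

Derivation:
rank_ℚ(R)=1; free=3−1=2
SNF(R) diag = [2] → torsion [2]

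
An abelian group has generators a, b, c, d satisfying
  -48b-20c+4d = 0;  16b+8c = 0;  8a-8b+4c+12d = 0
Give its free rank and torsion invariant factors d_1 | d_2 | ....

Answer: M ≅ ℤ^1 ⊕ ℤ/4 ⊕ ℤ/8 ⊕ ℤ/8

Derivation:
rank_ℚ(R)=3; free=4−3=1
SNF(R) diag = [4, 8, 8] → torsion [4, 8, 8]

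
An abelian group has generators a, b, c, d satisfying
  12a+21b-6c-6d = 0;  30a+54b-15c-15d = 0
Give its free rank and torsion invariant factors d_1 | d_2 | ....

rank_ℚ(R)=2; free=4−2=2
SNF(R) diag = [3, 3] → torsion [3, 3]

Answer: M ≅ ℤ^2 ⊕ ℤ/3 ⊕ ℤ/3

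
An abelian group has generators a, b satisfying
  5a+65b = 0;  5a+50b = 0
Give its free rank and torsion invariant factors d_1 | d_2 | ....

Answer: M ≅ ℤ/5 ⊕ ℤ/15

Derivation:
rank_ℚ(R)=2; free=2−2=0
SNF(R) diag = [5, 15] → torsion [5, 15]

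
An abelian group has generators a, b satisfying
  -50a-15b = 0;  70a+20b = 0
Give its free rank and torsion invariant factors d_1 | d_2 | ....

rank_ℚ(R)=2; free=2−2=0
SNF(R) diag = [5, 10] → torsion [5, 10]

Answer: M ≅ ℤ/5 ⊕ ℤ/10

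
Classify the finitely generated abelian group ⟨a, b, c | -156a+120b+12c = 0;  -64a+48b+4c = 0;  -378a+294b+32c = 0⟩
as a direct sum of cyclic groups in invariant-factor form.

rank_ℚ(R)=3; free=3−3=0
SNF(R) diag = [2, 4, 12] → torsion [2, 4, 12]

Answer: M ≅ ℤ/2 ⊕ ℤ/4 ⊕ ℤ/12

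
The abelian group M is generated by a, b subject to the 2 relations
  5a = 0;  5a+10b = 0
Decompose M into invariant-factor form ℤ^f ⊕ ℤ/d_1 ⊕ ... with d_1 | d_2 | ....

Answer: M ≅ ℤ/5 ⊕ ℤ/10

Derivation:
rank_ℚ(R)=2; free=2−2=0
SNF(R) diag = [5, 10] → torsion [5, 10]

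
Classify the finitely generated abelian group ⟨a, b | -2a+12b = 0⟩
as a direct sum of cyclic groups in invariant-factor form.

rank_ℚ(R)=1; free=2−1=1
SNF(R) diag = [2] → torsion [2]

Answer: M ≅ ℤ^1 ⊕ ℤ/2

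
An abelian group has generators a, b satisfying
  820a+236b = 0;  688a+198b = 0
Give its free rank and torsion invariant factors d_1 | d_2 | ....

Answer: M ≅ ℤ/2 ⊕ ℤ/4

Derivation:
rank_ℚ(R)=2; free=2−2=0
SNF(R) diag = [2, 4] → torsion [2, 4]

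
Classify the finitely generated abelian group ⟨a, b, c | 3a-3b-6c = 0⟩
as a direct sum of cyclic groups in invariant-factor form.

rank_ℚ(R)=1; free=3−1=2
SNF(R) diag = [3] → torsion [3]

Answer: M ≅ ℤ^2 ⊕ ℤ/3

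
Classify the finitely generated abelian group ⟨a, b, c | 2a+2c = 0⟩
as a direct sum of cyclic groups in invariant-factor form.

rank_ℚ(R)=1; free=3−1=2
SNF(R) diag = [2] → torsion [2]

Answer: M ≅ ℤ^2 ⊕ ℤ/2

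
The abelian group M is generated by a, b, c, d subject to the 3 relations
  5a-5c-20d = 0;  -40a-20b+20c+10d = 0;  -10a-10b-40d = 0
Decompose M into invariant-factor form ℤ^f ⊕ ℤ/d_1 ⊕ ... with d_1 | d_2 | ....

rank_ℚ(R)=3; free=4−3=1
SNF(R) diag = [5, 10, 10] → torsion [5, 10, 10]

Answer: M ≅ ℤ^1 ⊕ ℤ/5 ⊕ ℤ/10 ⊕ ℤ/10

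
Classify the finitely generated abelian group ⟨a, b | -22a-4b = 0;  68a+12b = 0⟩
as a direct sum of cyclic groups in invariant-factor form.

Answer: M ≅ ℤ/2 ⊕ ℤ/4

Derivation:
rank_ℚ(R)=2; free=2−2=0
SNF(R) diag = [2, 4] → torsion [2, 4]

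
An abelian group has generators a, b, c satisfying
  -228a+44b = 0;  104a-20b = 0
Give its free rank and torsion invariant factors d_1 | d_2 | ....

Answer: M ≅ ℤ^1 ⊕ ℤ/4 ⊕ ℤ/4

Derivation:
rank_ℚ(R)=2; free=3−2=1
SNF(R) diag = [4, 4] → torsion [4, 4]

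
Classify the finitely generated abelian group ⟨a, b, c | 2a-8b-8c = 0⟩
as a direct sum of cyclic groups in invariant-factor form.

rank_ℚ(R)=1; free=3−1=2
SNF(R) diag = [2] → torsion [2]

Answer: M ≅ ℤ^2 ⊕ ℤ/2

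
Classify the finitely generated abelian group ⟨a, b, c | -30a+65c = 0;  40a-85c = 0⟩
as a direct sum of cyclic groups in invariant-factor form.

rank_ℚ(R)=2; free=3−2=1
SNF(R) diag = [5, 10] → torsion [5, 10]

Answer: M ≅ ℤ^1 ⊕ ℤ/5 ⊕ ℤ/10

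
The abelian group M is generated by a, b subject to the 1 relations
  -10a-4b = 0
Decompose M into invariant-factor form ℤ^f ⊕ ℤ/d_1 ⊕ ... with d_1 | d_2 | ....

Answer: M ≅ ℤ^1 ⊕ ℤ/2

Derivation:
rank_ℚ(R)=1; free=2−1=1
SNF(R) diag = [2] → torsion [2]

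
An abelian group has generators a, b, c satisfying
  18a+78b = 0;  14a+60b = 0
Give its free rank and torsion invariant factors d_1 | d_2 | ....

rank_ℚ(R)=2; free=3−2=1
SNF(R) diag = [2, 6] → torsion [2, 6]

Answer: M ≅ ℤ^1 ⊕ ℤ/2 ⊕ ℤ/6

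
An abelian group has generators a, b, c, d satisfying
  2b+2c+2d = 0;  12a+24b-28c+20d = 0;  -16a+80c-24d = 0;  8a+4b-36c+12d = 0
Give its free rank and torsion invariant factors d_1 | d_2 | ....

Answer: M ≅ ℤ/2 ⊕ ℤ/4 ⊕ ℤ/8 ⊕ ℤ/16

Derivation:
rank_ℚ(R)=4; free=4−4=0
SNF(R) diag = [2, 4, 8, 16] → torsion [2, 4, 8, 16]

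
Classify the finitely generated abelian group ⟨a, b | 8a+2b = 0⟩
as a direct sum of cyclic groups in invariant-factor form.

rank_ℚ(R)=1; free=2−1=1
SNF(R) diag = [2] → torsion [2]

Answer: M ≅ ℤ^1 ⊕ ℤ/2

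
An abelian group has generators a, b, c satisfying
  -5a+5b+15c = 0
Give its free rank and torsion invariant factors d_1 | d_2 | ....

rank_ℚ(R)=1; free=3−1=2
SNF(R) diag = [5] → torsion [5]

Answer: M ≅ ℤ^2 ⊕ ℤ/5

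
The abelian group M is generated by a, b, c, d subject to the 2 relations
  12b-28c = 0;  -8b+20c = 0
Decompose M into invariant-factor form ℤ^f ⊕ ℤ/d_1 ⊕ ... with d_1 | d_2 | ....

rank_ℚ(R)=2; free=4−2=2
SNF(R) diag = [4, 4] → torsion [4, 4]

Answer: M ≅ ℤ^2 ⊕ ℤ/4 ⊕ ℤ/4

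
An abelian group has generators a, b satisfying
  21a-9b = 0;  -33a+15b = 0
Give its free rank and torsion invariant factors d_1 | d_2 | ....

rank_ℚ(R)=2; free=2−2=0
SNF(R) diag = [3, 6] → torsion [3, 6]

Answer: M ≅ ℤ/3 ⊕ ℤ/6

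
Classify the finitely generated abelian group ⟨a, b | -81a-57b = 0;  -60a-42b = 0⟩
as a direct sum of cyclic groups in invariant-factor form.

rank_ℚ(R)=2; free=2−2=0
SNF(R) diag = [3, 6] → torsion [3, 6]

Answer: M ≅ ℤ/3 ⊕ ℤ/6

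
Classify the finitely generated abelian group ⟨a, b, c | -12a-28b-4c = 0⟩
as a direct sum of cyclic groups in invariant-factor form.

Answer: M ≅ ℤ^2 ⊕ ℤ/4

Derivation:
rank_ℚ(R)=1; free=3−1=2
SNF(R) diag = [4] → torsion [4]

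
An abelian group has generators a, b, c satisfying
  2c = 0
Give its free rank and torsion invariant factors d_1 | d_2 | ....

Answer: M ≅ ℤ^2 ⊕ ℤ/2

Derivation:
rank_ℚ(R)=1; free=3−1=2
SNF(R) diag = [2] → torsion [2]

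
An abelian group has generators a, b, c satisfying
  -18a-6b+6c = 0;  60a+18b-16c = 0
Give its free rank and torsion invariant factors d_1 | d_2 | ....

rank_ℚ(R)=2; free=3−2=1
SNF(R) diag = [2, 6] → torsion [2, 6]

Answer: M ≅ ℤ^1 ⊕ ℤ/2 ⊕ ℤ/6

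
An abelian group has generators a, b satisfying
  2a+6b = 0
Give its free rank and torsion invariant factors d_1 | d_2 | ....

Answer: M ≅ ℤ^1 ⊕ ℤ/2

Derivation:
rank_ℚ(R)=1; free=2−1=1
SNF(R) diag = [2] → torsion [2]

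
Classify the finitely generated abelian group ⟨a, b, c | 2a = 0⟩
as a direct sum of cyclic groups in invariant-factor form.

Answer: M ≅ ℤ^2 ⊕ ℤ/2

Derivation:
rank_ℚ(R)=1; free=3−1=2
SNF(R) diag = [2] → torsion [2]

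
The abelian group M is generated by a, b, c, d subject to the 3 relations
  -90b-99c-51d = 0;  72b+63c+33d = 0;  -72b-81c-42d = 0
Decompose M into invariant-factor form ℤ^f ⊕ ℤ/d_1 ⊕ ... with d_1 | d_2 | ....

Answer: M ≅ ℤ^1 ⊕ ℤ/3 ⊕ ℤ/9 ⊕ ℤ/18

Derivation:
rank_ℚ(R)=3; free=4−3=1
SNF(R) diag = [3, 9, 18] → torsion [3, 9, 18]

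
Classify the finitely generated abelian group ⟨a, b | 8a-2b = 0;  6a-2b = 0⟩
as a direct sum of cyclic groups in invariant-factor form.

rank_ℚ(R)=2; free=2−2=0
SNF(R) diag = [2, 2] → torsion [2, 2]

Answer: M ≅ ℤ/2 ⊕ ℤ/2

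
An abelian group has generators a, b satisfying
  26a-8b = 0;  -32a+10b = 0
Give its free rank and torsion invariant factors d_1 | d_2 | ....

rank_ℚ(R)=2; free=2−2=0
SNF(R) diag = [2, 2] → torsion [2, 2]

Answer: M ≅ ℤ/2 ⊕ ℤ/2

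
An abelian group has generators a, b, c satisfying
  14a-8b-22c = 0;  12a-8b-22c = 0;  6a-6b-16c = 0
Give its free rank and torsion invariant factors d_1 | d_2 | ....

Answer: M ≅ ℤ/2 ⊕ ℤ/2 ⊕ ℤ/2

Derivation:
rank_ℚ(R)=3; free=3−3=0
SNF(R) diag = [2, 2, 2] → torsion [2, 2, 2]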